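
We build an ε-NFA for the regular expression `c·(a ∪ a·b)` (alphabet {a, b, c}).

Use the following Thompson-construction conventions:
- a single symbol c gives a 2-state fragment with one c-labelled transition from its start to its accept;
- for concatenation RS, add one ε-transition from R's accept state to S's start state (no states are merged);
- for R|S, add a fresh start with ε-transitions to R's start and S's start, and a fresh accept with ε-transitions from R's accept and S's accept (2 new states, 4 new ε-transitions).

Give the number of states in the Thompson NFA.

Recursing over subexpressions:
Each of the 4 symbol leaves contributes a 2-state fragment.
  a·b — 4 states
  a ∪ a·b — 8 states
  c·(a ∪ a·b) — 10 states

10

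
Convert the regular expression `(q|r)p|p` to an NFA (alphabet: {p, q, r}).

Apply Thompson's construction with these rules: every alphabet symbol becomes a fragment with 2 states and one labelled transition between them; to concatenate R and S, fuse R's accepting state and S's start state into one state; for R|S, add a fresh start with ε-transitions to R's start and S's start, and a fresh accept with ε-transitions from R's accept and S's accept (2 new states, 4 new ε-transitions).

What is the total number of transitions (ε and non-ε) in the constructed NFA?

12

Building bottom-up:
Each of the 4 symbol leaves contributes 1 transition (1 symbol, 0 ε).
  q|r = 6 transitions (2 symbol, 4 ε)
  (q|r)p = 7 transitions (3 symbol, 4 ε)
  (q|r)p|p = 12 transitions (4 symbol, 8 ε)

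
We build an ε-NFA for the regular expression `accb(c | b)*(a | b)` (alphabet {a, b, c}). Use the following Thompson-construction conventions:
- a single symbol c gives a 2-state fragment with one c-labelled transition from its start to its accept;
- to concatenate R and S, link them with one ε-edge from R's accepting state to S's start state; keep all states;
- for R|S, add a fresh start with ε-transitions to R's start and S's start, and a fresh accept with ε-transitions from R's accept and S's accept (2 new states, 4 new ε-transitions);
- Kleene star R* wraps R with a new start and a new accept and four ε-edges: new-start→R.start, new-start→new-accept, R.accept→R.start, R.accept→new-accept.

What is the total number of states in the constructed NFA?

22

Recursing over subexpressions:
Each of the 8 symbol leaves contributes a 2-state fragment.
  c | b → 6 states
  (c | b)* → 8 states
  a | b → 6 states
  accb(c | b)*(a | b) → 22 states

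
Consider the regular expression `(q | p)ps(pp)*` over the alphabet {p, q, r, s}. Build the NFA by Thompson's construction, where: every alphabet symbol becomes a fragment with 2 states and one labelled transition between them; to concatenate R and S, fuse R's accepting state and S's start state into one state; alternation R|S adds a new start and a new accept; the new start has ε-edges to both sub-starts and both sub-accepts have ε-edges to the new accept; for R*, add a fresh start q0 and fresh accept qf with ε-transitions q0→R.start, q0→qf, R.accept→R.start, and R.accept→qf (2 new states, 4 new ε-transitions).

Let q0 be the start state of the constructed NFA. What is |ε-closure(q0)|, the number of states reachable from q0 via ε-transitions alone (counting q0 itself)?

3

Work bottom-up. For each fragment F, track |ε-closure(F.start)| and whether F's accept lies in that closure (i.e. whether F accepts ε). A single-symbol fragment has closure size 1 and does not accept ε.
  q | p : C = 1 + 1 + 1 = 3 (the new accept is not ε-reachable since no branch accepts ε)
  pp : C equals the left operand's closure size = 1 (its accept is not ε-reachable, so the closure stops there)
  (pp)* : C = 1 (new start) + 1 (body) + 1 (new accept) = 3
  (q | p)ps(pp)* : same as the first factor's closure: C = 3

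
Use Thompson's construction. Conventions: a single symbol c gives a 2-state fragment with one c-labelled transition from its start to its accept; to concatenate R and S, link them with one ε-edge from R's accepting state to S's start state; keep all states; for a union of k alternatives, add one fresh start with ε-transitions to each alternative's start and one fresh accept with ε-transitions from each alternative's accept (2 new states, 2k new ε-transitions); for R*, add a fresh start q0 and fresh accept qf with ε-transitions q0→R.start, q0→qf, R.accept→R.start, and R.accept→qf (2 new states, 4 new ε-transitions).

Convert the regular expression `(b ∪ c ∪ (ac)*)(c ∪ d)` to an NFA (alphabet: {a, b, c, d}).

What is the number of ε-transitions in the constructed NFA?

Bottom-up over the parse tree:
Each of the 6 symbol leaves contributes 0 ε-transitions.
  ac — 1 ε-transition
  (ac)* — 5 ε-transitions
  b ∪ c ∪ (ac)* — 11 ε-transitions
  c ∪ d — 4 ε-transitions
  (b ∪ c ∪ (ac)*)(c ∪ d) — 16 ε-transitions

16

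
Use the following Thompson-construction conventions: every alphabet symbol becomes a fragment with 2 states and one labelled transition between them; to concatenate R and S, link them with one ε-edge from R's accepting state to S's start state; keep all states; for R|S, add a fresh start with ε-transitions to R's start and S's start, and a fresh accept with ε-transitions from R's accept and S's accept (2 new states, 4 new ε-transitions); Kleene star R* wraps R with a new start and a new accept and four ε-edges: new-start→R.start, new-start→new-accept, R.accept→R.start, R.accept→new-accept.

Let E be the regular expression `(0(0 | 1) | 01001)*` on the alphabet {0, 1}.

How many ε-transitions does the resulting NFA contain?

By structural recursion:
Each of the 8 symbol leaves contributes 0 ε-transitions.
  0 | 1 : 4 ε-transitions
  0(0 | 1) : 5 ε-transitions
  01001 : 4 ε-transitions
  0(0 | 1) | 01001 : 13 ε-transitions
  (0(0 | 1) | 01001)* : 17 ε-transitions

17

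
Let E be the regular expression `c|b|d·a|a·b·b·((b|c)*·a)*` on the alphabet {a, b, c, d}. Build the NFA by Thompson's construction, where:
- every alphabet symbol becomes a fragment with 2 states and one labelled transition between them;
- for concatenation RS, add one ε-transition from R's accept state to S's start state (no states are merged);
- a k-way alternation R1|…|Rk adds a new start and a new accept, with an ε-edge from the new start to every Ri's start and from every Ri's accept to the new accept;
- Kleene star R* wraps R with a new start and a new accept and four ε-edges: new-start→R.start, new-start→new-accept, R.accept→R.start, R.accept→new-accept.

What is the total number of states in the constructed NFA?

Bottom-up over the parse tree:
Each of the 10 symbol leaves contributes a 2-state fragment.
  d·a — 4 states
  b|c — 6 states
  (b|c)* — 8 states
  (b|c)*·a — 10 states
  ((b|c)*·a)* — 12 states
  a·b·b·((b|c)*·a)* — 18 states
  c|b|d·a|a·b·b·((b|c)*·a)* — 28 states

28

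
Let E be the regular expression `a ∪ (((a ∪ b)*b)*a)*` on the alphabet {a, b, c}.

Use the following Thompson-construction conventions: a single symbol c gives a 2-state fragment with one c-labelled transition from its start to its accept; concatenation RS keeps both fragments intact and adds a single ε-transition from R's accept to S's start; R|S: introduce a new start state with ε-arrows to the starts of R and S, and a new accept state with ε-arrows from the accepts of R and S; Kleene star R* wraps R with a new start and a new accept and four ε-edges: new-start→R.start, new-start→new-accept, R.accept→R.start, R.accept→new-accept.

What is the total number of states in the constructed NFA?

20

By structural recursion:
Each of the 5 symbol leaves contributes a 2-state fragment.
  a ∪ b = 6 states
  (a ∪ b)* = 8 states
  (a ∪ b)*b = 10 states
  ((a ∪ b)*b)* = 12 states
  ((a ∪ b)*b)*a = 14 states
  (((a ∪ b)*b)*a)* = 16 states
  a ∪ (((a ∪ b)*b)*a)* = 20 states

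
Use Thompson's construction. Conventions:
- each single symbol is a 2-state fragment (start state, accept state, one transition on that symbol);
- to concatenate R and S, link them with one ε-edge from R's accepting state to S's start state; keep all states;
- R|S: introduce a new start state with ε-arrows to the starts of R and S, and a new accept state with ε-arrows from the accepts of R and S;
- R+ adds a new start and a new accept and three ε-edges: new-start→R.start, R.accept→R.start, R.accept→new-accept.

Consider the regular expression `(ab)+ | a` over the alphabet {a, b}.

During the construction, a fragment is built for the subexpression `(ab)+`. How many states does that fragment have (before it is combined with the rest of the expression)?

Fragment for `(ab)+`:
Each of the 2 symbol leaves contributes a 2-state fragment.
  ab = 4 states
  (ab)+ = 6 states

6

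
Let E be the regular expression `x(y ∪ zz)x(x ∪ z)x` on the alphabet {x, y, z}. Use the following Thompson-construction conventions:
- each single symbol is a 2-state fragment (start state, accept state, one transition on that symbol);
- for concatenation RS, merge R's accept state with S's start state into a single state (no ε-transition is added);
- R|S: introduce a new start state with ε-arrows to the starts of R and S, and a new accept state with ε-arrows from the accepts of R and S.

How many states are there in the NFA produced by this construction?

15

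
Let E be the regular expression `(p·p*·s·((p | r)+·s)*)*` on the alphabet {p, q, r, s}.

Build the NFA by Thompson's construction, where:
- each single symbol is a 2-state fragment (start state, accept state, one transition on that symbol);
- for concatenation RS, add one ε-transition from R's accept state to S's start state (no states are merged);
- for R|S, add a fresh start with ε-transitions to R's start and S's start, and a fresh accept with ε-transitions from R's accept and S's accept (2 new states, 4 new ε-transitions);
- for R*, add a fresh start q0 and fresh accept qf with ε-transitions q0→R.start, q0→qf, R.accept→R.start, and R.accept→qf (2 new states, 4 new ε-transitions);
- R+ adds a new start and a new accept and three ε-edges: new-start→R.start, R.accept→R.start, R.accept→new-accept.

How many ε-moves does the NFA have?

23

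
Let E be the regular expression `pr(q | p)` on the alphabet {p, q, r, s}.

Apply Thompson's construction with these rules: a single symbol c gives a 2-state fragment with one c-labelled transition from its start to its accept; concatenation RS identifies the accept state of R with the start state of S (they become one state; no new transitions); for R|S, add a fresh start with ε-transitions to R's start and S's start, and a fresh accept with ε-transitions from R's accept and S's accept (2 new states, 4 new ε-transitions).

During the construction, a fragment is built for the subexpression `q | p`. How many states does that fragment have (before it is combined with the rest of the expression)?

6

Fragment for `q | p`:
Each of the 2 symbol leaves contributes a 2-state fragment.
  q | p → 6 states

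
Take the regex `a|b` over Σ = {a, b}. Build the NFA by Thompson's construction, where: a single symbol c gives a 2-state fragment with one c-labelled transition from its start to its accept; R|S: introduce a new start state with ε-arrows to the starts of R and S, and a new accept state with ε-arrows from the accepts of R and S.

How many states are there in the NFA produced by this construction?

6

By structural recursion:
Each of the 2 symbol leaves contributes a 2-state fragment.
  a|b → 6 states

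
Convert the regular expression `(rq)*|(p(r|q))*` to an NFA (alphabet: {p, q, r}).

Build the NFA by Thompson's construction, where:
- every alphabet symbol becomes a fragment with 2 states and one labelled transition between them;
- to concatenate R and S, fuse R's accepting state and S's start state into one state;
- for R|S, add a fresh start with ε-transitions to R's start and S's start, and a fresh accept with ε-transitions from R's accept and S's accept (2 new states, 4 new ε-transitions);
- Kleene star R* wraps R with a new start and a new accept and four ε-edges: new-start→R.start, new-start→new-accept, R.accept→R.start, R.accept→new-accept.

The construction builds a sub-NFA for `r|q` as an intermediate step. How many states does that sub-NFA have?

6

Fragment for `r|q`:
Each of the 2 symbol leaves contributes a 2-state fragment.
  r|q — 6 states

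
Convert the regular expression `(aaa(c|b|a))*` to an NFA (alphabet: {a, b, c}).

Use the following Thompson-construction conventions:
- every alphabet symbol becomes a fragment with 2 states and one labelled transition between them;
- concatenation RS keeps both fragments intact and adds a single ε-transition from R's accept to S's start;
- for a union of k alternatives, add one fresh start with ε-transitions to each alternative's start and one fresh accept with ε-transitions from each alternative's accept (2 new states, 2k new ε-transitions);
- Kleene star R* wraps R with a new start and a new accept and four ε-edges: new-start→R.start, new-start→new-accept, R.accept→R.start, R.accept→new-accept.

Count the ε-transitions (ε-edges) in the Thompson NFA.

13

Building bottom-up:
Each of the 6 symbol leaves contributes 0 ε-transitions.
  c|b|a : 6 ε-transitions
  aaa(c|b|a) : 9 ε-transitions
  (aaa(c|b|a))* : 13 ε-transitions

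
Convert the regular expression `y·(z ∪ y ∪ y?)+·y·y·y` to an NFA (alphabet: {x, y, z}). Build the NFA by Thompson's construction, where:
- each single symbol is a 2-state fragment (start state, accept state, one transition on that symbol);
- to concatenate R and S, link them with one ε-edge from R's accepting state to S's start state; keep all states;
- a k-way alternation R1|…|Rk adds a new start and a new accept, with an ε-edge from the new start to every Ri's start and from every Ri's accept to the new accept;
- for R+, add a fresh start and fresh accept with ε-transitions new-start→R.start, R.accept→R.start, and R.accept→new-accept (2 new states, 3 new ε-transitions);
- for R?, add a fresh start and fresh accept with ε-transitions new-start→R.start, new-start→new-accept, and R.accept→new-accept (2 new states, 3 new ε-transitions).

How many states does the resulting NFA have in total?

20

Bottom-up over the parse tree:
Each of the 7 symbol leaves contributes a 2-state fragment.
  y? = 4 states
  z ∪ y ∪ y? = 10 states
  (z ∪ y ∪ y?)+ = 12 states
  y·(z ∪ y ∪ y?)+·y·y·y = 20 states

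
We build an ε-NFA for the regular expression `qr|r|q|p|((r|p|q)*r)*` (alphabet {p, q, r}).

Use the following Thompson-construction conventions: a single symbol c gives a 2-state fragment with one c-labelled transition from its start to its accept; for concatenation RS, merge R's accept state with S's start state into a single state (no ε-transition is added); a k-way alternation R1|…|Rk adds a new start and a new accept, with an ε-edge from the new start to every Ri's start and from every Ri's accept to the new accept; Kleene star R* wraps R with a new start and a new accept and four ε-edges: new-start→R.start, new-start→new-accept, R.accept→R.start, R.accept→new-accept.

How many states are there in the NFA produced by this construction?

24

By structural recursion:
Each of the 9 symbol leaves contributes a 2-state fragment.
  qr → 3 states
  r|p|q → 8 states
  (r|p|q)* → 10 states
  (r|p|q)*r → 11 states
  ((r|p|q)*r)* → 13 states
  qr|r|q|p|((r|p|q)*r)* → 24 states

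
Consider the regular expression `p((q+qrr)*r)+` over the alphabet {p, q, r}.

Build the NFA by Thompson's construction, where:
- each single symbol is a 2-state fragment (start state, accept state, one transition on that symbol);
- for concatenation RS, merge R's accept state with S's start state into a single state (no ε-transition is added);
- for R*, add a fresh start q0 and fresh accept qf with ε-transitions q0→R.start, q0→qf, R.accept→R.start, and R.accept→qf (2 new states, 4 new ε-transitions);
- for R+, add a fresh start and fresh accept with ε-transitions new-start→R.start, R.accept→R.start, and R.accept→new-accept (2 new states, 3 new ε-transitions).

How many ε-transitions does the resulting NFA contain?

Per subexpression:
Each of the 6 symbol leaves contributes 0 ε-transitions.
  q+ → 3 ε-transitions
  q+qrr → 3 ε-transitions
  (q+qrr)* → 7 ε-transitions
  (q+qrr)*r → 7 ε-transitions
  ((q+qrr)*r)+ → 10 ε-transitions
  p((q+qrr)*r)+ → 10 ε-transitions

10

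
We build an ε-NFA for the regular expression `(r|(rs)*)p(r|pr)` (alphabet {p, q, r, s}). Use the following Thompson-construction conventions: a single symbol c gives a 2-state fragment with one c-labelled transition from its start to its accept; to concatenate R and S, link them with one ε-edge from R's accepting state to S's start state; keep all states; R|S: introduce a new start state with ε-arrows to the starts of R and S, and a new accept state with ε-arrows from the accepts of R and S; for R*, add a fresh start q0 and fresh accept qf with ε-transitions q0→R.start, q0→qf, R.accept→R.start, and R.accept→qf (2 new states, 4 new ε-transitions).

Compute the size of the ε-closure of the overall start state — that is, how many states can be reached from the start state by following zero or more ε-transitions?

Let C(F) = |ε-closure(F.start)| within fragment F, and note whether F accepts ε. Symbol fragments have C = 1 and do not accept ε. Then:
  rs : |closure| equals the left operand's closure size = 1 (its accept is not ε-reachable, so the closure stops there)
  (rs)* : new start has ε-edges to the inner start and to the new accept, so |closure| = 2 + 1 = 3
  r|(rs)* : |closure| = 1 (new start) + (1 + 3) + 1 (new accept, since some branch ε-reaches its own accept) = 6
  pr : |closure| equals the left operand's closure size = 1 (its accept is not ε-reachable, so the closure stops there)
  r|pr : |closure| = 1 + 1 + 1 = 3 (the new accept is not ε-reachable since no branch accepts ε)
  (r|(rs)*)p(r|pr) : |closure| = 6 + 1 = 7 (closure spills across the concat boundary because the left factor accepts ε)

7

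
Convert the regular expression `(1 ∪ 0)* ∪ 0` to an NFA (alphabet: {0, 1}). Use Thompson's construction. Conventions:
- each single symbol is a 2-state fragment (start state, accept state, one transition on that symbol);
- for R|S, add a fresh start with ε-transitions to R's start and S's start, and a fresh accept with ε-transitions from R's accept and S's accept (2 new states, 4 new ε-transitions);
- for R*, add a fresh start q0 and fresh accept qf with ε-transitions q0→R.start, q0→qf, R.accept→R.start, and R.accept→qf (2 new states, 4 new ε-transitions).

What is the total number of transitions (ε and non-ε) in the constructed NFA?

By structural recursion:
Each of the 3 symbol leaves contributes 1 transition (1 symbol, 0 ε).
  1 ∪ 0 : 6 transitions (2 symbol, 4 ε)
  (1 ∪ 0)* : 10 transitions (2 symbol, 8 ε)
  (1 ∪ 0)* ∪ 0 : 15 transitions (3 symbol, 12 ε)

15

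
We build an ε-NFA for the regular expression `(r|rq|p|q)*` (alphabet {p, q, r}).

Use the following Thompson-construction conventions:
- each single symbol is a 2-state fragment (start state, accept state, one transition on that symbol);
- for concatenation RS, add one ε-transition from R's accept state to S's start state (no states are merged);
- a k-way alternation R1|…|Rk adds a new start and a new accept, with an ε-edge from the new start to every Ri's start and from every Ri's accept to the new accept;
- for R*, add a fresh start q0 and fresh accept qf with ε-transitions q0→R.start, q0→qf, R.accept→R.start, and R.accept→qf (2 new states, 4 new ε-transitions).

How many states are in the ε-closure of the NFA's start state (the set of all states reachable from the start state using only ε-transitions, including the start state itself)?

7

Compute the ε-closure size of each fragment's start state recursively; a symbol fragment's start has no outgoing ε-edge, so its closure is just itself (size 1).
  rq : same as the first factor's closure: |ε-closure| = 1
  r|rq|p|q : new start ε-reaches every alternative's start; none of them accept ε, so the new accept is not reached: |ε-closure| = 1 + 1 + 1 + 1 + 1 = 5
  (r|rq|p|q)* : |ε-closure| = 1 (new start) + 5 (body) + 1 (new accept) = 7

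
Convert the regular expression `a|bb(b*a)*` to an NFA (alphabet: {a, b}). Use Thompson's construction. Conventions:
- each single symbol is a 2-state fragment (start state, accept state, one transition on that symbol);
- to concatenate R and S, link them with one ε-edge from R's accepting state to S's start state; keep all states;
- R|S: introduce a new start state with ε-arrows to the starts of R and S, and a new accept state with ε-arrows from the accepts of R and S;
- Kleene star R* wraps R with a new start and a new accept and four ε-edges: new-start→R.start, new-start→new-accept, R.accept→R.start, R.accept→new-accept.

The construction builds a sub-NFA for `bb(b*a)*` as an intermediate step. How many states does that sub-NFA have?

Fragment for `bb(b*a)*`:
Each of the 4 symbol leaves contributes a 2-state fragment.
  b* — 4 states
  b*a — 6 states
  (b*a)* — 8 states
  bb(b*a)* — 12 states

12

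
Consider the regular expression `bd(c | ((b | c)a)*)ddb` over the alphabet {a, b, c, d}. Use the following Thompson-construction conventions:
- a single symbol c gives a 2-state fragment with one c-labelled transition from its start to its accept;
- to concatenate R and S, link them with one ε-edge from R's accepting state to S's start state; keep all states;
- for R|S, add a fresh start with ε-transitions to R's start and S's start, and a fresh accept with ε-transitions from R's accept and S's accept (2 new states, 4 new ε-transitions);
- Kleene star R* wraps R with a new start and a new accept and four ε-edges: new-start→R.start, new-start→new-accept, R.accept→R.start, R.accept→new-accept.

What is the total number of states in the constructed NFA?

24

Bottom-up over the parse tree:
Each of the 9 symbol leaves contributes a 2-state fragment.
  b | c → 6 states
  (b | c)a → 8 states
  ((b | c)a)* → 10 states
  c | ((b | c)a)* → 14 states
  bd(c | ((b | c)a)*)ddb → 24 states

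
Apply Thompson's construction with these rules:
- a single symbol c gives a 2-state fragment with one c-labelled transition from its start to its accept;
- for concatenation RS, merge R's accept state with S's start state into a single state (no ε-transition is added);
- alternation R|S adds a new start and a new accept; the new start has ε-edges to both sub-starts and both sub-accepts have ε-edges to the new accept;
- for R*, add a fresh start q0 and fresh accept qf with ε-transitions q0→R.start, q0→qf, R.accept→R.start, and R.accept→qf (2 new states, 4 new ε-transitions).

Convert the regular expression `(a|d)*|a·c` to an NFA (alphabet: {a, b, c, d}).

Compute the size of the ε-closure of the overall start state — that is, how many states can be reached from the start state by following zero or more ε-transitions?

Let C(F) = |ε-closure(F.start)| within fragment F, and note whether F accepts ε. Symbol fragments have C = 1 and do not accept ε. Then:
  a|d : new start ε-reaches every alternative's start; none of them accept ε, so the new accept is not reached: |closure| = 1 + 1 + 1 = 3
  (a|d)* : new start has ε-edges to the inner start and to the new accept, so |closure| = 2 + 3 = 5
  a·c : same as the first factor's closure: |closure| = 1
  (a|d)*|a·c : new start ε-reaches every alternative's start; at least one alternative accepts ε, so the union's new accept is reached too: |closure| = 1 + 5 + 1 + 1 = 8

8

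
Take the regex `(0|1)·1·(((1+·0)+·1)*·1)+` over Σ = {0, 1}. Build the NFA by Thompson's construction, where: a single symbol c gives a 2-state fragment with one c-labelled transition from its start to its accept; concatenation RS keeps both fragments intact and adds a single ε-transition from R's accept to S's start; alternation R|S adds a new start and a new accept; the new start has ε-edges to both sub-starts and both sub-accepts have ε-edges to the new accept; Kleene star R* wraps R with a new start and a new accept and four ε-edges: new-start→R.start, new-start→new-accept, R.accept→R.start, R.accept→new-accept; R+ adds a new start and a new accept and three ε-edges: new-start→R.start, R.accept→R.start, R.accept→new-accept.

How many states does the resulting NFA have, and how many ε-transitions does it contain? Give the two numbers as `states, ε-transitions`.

24, 22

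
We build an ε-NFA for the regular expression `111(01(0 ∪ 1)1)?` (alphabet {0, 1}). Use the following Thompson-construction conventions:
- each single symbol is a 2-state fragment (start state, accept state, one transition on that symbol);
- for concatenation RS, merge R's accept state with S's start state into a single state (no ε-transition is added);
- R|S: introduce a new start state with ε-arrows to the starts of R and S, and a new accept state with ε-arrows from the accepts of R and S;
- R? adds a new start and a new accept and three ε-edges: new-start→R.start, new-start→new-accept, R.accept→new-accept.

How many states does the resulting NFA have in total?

Per subexpression:
Each of the 8 symbol leaves contributes a 2-state fragment.
  0 ∪ 1 → 6 states
  01(0 ∪ 1)1 → 9 states
  (01(0 ∪ 1)1)? → 11 states
  111(01(0 ∪ 1)1)? → 14 states

14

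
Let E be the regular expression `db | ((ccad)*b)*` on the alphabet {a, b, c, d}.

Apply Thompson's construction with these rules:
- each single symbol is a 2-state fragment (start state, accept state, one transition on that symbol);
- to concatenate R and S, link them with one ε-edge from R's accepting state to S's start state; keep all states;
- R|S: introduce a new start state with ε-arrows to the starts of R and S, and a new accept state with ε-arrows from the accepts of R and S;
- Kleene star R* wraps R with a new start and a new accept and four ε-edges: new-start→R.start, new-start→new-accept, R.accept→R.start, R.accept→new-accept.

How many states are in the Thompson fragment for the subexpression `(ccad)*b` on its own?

Fragment for `(ccad)*b`:
Each of the 5 symbol leaves contributes a 2-state fragment.
  ccad → 8 states
  (ccad)* → 10 states
  (ccad)*b → 12 states

12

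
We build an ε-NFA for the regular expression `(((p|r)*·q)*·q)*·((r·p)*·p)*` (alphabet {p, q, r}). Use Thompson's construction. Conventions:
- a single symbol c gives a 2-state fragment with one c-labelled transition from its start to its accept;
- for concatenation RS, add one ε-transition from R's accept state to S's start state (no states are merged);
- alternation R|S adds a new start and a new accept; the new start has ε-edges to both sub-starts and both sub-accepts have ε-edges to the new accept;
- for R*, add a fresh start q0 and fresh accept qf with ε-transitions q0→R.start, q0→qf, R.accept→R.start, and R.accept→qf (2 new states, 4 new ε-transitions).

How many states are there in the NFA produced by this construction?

Per subexpression:
Each of the 7 symbol leaves contributes a 2-state fragment.
  p|r : 6 states
  (p|r)* : 8 states
  (p|r)*·q : 10 states
  ((p|r)*·q)* : 12 states
  ((p|r)*·q)*·q : 14 states
  (((p|r)*·q)*·q)* : 16 states
  r·p : 4 states
  (r·p)* : 6 states
  (r·p)*·p : 8 states
  ((r·p)*·p)* : 10 states
  (((p|r)*·q)*·q)*·((r·p)*·p)* : 26 states

26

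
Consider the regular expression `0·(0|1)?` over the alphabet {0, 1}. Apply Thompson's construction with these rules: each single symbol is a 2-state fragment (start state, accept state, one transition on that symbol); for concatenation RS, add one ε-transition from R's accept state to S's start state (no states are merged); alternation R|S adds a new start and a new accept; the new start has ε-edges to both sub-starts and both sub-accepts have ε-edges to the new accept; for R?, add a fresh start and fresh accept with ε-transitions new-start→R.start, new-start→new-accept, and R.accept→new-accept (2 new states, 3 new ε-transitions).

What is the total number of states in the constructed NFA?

10

By structural recursion:
Each of the 3 symbol leaves contributes a 2-state fragment.
  0|1 = 6 states
  (0|1)? = 8 states
  0·(0|1)? = 10 states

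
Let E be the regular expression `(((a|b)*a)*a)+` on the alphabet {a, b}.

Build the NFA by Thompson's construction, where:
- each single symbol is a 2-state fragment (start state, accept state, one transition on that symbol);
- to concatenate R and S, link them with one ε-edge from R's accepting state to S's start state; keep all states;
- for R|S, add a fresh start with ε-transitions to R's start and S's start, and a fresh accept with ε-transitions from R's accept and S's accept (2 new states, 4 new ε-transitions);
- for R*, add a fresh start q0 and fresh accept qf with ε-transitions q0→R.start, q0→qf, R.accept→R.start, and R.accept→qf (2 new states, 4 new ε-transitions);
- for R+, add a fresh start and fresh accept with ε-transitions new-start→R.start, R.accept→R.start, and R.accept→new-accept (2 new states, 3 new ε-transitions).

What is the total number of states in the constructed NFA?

16

Per subexpression:
Each of the 4 symbol leaves contributes a 2-state fragment.
  a|b → 6 states
  (a|b)* → 8 states
  (a|b)*a → 10 states
  ((a|b)*a)* → 12 states
  ((a|b)*a)*a → 14 states
  (((a|b)*a)*a)+ → 16 states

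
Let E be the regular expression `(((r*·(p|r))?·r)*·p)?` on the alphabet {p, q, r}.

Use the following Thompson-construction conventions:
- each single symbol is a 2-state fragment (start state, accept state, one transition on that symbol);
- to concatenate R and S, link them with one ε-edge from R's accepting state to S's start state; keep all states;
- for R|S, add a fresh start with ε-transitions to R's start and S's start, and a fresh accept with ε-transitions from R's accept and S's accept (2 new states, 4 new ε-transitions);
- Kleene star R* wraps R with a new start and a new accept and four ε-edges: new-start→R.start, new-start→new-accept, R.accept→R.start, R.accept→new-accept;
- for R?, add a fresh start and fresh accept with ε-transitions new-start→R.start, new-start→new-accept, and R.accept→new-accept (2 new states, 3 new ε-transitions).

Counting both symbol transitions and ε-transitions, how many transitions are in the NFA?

26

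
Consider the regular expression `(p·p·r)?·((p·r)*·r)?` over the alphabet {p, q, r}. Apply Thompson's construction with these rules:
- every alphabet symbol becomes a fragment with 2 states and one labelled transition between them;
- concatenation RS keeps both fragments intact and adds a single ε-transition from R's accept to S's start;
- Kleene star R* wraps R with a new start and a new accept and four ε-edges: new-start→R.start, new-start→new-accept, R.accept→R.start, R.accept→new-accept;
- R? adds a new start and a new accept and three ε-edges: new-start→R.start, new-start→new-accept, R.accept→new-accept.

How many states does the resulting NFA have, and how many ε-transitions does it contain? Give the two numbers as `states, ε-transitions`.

18, 15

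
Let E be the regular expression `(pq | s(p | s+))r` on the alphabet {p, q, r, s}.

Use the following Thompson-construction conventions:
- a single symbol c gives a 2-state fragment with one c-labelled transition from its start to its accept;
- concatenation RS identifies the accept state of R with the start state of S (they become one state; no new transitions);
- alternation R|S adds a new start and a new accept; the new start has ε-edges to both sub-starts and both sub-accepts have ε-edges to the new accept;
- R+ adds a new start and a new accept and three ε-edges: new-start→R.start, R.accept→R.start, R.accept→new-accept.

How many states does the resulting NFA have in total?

Building bottom-up:
Each of the 6 symbol leaves contributes a 2-state fragment.
  pq — 3 states
  s+ — 4 states
  p | s+ — 8 states
  s(p | s+) — 9 states
  pq | s(p | s+) — 14 states
  (pq | s(p | s+))r — 15 states

15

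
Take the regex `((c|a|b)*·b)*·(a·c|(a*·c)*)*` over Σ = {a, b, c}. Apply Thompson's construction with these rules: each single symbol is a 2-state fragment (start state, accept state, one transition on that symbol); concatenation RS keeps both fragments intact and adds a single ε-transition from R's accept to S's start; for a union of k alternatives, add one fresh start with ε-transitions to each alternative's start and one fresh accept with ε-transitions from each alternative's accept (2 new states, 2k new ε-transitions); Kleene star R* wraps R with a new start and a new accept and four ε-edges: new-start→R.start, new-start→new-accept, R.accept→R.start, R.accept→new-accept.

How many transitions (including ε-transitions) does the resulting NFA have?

Per subexpression:
Each of the 8 symbol leaves contributes 1 transition (1 symbol, 0 ε).
  c|a|b → 9 transitions (3 symbol, 6 ε)
  (c|a|b)* → 13 transitions (3 symbol, 10 ε)
  (c|a|b)*·b → 15 transitions (4 symbol, 11 ε)
  ((c|a|b)*·b)* → 19 transitions (4 symbol, 15 ε)
  a·c → 3 transitions (2 symbol, 1 ε)
  a* → 5 transitions (1 symbol, 4 ε)
  a*·c → 7 transitions (2 symbol, 5 ε)
  (a*·c)* → 11 transitions (2 symbol, 9 ε)
  a·c|(a*·c)* → 18 transitions (4 symbol, 14 ε)
  (a·c|(a*·c)*)* → 22 transitions (4 symbol, 18 ε)
  ((c|a|b)*·b)*·(a·c|(a*·c)*)* → 42 transitions (8 symbol, 34 ε)

42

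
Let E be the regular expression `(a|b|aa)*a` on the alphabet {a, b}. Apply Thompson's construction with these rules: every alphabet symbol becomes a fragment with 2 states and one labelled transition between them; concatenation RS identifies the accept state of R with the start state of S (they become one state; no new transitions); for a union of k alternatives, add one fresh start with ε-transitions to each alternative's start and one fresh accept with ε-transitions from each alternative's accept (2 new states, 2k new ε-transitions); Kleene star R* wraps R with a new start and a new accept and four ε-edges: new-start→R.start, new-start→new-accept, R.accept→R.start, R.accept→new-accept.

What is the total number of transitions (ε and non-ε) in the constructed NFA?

Recursing over subexpressions:
Each of the 5 symbol leaves contributes 1 transition (1 symbol, 0 ε).
  aa — 2 transitions (2 symbol, 0 ε)
  a|b|aa — 10 transitions (4 symbol, 6 ε)
  (a|b|aa)* — 14 transitions (4 symbol, 10 ε)
  (a|b|aa)*a — 15 transitions (5 symbol, 10 ε)

15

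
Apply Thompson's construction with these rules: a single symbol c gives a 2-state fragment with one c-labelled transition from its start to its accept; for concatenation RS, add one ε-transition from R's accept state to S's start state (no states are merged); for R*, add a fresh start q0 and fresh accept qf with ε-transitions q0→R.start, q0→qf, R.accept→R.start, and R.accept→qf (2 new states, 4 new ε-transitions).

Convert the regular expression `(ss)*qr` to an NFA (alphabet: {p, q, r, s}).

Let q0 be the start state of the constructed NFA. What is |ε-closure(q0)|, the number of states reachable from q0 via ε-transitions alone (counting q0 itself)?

Compute the ε-closure size of each fragment's start state recursively; a symbol fragment's start has no outgoing ε-edge, so its closure is just itself (size 1).
  ss → C equals the left operand's closure size = 1 (its accept is not ε-reachable, so the closure stops there)
  (ss)* → new start has ε-edges to the inner start and to the new accept, so C = 2 + 1 = 3
  (ss)*qr → C = 3 + 1 = 4 (closure spills across the concat boundary because the left factor accepts ε)

4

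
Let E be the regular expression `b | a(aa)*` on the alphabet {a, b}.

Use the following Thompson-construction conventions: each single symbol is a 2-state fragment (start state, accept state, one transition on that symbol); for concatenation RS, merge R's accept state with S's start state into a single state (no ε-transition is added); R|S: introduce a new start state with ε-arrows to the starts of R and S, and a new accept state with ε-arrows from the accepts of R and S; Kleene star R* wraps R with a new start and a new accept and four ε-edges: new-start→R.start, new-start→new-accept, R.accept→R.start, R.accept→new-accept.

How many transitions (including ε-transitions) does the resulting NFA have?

Recursing over subexpressions:
Each of the 4 symbol leaves contributes 1 transition (1 symbol, 0 ε).
  aa : 2 transitions (2 symbol, 0 ε)
  (aa)* : 6 transitions (2 symbol, 4 ε)
  a(aa)* : 7 transitions (3 symbol, 4 ε)
  b | a(aa)* : 12 transitions (4 symbol, 8 ε)

12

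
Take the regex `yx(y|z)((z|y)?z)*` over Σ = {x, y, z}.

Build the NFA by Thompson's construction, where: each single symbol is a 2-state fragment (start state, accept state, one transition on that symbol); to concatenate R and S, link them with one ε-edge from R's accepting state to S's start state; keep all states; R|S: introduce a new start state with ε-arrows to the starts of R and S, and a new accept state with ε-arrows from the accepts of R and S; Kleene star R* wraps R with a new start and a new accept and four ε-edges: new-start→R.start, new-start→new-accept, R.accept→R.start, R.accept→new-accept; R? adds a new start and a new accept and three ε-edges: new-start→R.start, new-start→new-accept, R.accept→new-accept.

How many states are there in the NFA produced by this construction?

22

Bottom-up over the parse tree:
Each of the 7 symbol leaves contributes a 2-state fragment.
  y|z — 6 states
  z|y — 6 states
  (z|y)? — 8 states
  (z|y)?z — 10 states
  ((z|y)?z)* — 12 states
  yx(y|z)((z|y)?z)* — 22 states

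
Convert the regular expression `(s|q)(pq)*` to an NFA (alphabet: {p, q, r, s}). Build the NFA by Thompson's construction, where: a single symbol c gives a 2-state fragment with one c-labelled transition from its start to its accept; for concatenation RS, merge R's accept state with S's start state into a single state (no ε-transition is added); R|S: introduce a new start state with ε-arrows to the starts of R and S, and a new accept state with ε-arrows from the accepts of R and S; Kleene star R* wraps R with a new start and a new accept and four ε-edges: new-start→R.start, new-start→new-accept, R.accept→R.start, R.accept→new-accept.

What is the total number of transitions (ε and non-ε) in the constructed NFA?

Building bottom-up:
Each of the 4 symbol leaves contributes 1 transition (1 symbol, 0 ε).
  s|q — 6 transitions (2 symbol, 4 ε)
  pq — 2 transitions (2 symbol, 0 ε)
  (pq)* — 6 transitions (2 symbol, 4 ε)
  (s|q)(pq)* — 12 transitions (4 symbol, 8 ε)

12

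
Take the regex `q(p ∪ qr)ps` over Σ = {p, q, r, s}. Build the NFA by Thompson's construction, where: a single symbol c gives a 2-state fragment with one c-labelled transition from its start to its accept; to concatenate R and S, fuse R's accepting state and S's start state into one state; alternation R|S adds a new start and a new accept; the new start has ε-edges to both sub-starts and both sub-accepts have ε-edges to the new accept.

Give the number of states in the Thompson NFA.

10

Per subexpression:
Each of the 6 symbol leaves contributes a 2-state fragment.
  qr → 3 states
  p ∪ qr → 7 states
  q(p ∪ qr)ps → 10 states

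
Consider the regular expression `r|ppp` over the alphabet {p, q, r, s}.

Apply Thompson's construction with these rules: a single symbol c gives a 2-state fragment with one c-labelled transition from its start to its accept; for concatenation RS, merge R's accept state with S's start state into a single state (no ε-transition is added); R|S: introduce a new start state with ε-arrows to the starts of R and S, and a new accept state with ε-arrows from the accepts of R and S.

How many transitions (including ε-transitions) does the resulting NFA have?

8

Building bottom-up:
Each of the 4 symbol leaves contributes 1 transition (1 symbol, 0 ε).
  ppp — 3 transitions (3 symbol, 0 ε)
  r|ppp — 8 transitions (4 symbol, 4 ε)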